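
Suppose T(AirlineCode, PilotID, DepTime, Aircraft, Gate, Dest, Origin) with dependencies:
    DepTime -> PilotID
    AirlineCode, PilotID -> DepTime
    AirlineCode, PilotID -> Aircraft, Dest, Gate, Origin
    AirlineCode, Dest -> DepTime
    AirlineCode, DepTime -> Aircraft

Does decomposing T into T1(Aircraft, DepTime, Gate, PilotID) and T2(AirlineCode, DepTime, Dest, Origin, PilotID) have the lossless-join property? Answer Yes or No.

The shared attributes are {DepTime, PilotID} and {DepTime, PilotID}⁺ = {DepTime, PilotID}.
Neither T1 nor T2 is contained in that closure, so the decomposition is lossy.

No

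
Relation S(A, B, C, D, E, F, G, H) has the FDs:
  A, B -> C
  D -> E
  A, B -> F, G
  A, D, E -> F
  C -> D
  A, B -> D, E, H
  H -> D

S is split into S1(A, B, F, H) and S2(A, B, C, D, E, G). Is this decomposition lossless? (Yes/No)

Common attributes: {A, B}; their closure is {A, B, C, D, E, F, G, H}.
S1 is contained in that closure, so S1 ∩ S2 -> S1 holds and the join is lossless.

Yes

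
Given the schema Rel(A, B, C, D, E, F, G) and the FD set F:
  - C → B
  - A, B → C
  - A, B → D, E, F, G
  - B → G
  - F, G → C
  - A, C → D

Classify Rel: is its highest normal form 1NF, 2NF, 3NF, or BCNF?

Candidate keys: {A, B}, {A, C}, {A, F, G}. Prime attributes: {A, B, C, F, G}.
For C → B we have {C}⁺ = {B, C, G}; {C} is not a superkey, so BCNF fails.
Its right-hand attributes {B} are all prime, as are those of every other non-superkey FD — the relation is in 3NF.

3NF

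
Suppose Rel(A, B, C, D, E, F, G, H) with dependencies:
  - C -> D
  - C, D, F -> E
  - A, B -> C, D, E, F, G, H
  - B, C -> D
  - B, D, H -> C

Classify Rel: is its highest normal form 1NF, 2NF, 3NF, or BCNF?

2NF

Candidate key: {A, B}. Prime attributes: {A, B}.
C -> D breaks BCNF: {C}⁺ = {C, D}, so {C} is not a superkey.
Because {D} is non-prime and the left side of C -> D is not a superkey, the relation is not in 3NF.
Checking every proper subset of each key, none determines a non-prime attribute — 2NF is satisfied.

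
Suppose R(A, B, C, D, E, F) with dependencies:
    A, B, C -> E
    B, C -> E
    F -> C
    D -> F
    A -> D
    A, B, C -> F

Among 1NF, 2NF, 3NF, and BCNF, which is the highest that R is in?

1NF

Candidate key: {A, B}. Prime attributes: {A, B}.
B, C -> E: {B, C}⁺ = {B, C, E}, which is not all of the attributes, so the left side is not a superkey — BCNF is violated.
Because {E} is non-prime and the left side of B, C -> E is not a superkey, the relation is not in 3NF.
{A} is a proper subset of the key {A, B}, and {A}⁺ contains the non-prime attributes {C, D, F} — a partial dependency, so 2NF is violated.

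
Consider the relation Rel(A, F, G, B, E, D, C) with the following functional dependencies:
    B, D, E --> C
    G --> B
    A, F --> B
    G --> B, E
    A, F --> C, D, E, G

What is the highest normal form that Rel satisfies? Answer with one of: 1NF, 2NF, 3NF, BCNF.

2NF

Candidate key: {A, F}. Prime attributes: {A, F}.
B, D, E --> C breaks BCNF: {B, D, E}⁺ = {B, C, D, E}, so {B, D, E} is not a superkey.
B, D, E --> C determines the non-prime attribute {C} from a non-superkey — 3NF is violated.
Checking every proper subset of each key, none determines a non-prime attribute — 2NF is satisfied.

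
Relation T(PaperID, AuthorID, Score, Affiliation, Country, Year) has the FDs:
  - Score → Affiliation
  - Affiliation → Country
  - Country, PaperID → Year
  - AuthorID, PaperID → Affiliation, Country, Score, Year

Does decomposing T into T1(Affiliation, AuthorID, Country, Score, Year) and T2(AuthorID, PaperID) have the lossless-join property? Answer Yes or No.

No

Common attributes: {AuthorID}; their closure is {AuthorID}.
The closure covers neither T1 nor T2 entirely; the join is not lossless.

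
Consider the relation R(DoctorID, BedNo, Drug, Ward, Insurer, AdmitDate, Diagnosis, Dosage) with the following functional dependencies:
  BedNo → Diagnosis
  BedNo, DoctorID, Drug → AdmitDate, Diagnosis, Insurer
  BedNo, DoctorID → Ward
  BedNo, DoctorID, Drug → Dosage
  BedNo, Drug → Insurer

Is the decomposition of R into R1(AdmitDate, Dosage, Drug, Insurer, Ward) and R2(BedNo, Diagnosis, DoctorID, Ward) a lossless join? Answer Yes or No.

R1 ∩ R2 = {Ward}; its closure under F is {Ward}.
The closure covers neither R1 nor R2 entirely; the join is not lossless.

No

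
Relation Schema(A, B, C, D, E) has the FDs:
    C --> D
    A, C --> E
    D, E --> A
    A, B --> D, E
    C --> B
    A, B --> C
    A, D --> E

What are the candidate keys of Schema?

{A, B}⁺ = {A, B, C, D, E}, which is every attribute, so {A, B} is a candidate key.
{A, C}⁺ = {A, B, C, D, E}, which is every attribute, so {A, C} is a candidate key.
{C, E}⁺ = {A, B, C, D, E}, which is every attribute, so {C, E} is a candidate key.
{B, D, E}⁺ = {A, B, C, D, E}, which is every attribute, so {B, D, E} is a candidate key.
Any other superkey properly contains one of these, so there are no further candidate keys.

{A, B}, {A, C}, {B, D, E}, {C, E}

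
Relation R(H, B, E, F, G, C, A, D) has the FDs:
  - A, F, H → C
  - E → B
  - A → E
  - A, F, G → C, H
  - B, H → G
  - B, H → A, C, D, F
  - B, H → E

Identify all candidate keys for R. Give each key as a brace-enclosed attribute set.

{A, F, G}, {A, H}, {B, H}, {E, H}

{A, H}⁺ = {A, B, C, D, E, F, G, H}, which is every attribute, so {A, H} is a candidate key.
{B, H}⁺ = {A, B, C, D, E, F, G, H}, which is every attribute, so {B, H} is a candidate key.
{E, H}⁺ = {A, B, C, D, E, F, G, H}, which is every attribute, so {E, H} is a candidate key.
{A, F, G}⁺ = {A, B, C, D, E, F, G, H}, which is every attribute, so {A, F, G} is a candidate key.
These are minimal and exhaustive — every other superkey contains one of them.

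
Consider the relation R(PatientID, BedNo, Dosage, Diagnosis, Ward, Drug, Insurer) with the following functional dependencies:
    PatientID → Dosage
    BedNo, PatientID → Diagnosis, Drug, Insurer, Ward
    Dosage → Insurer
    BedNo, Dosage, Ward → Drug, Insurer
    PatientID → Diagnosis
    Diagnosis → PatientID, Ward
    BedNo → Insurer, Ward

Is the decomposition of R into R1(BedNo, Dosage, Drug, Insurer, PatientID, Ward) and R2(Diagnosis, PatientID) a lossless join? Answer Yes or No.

R1 ∩ R2 = {PatientID}; its closure under F is {Diagnosis, Dosage, Insurer, PatientID, Ward}.
Since R2 ⊆ {Diagnosis, Dosage, Insurer, PatientID, Ward}, the intersection is a superkey of R2; the decomposition is lossless.

Yes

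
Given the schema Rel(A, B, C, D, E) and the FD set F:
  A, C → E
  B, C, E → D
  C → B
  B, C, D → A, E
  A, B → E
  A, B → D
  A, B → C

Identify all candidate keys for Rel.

{A, B}⁺ = {A, B, C, D, E}, which is every attribute, so {A, B} is a candidate key.
{A, C}⁺ = {A, B, C, D, E}, which is every attribute, so {A, C} is a candidate key.
{C, D}⁺ = {A, B, C, D, E}, which is every attribute, so {C, D} is a candidate key.
{C, E}⁺ = {A, B, C, D, E}, which is every attribute, so {C, E} is a candidate key.
Any other superkey properly contains one of these, so there are no further candidate keys.

{A, B}, {A, C}, {C, D}, {C, E}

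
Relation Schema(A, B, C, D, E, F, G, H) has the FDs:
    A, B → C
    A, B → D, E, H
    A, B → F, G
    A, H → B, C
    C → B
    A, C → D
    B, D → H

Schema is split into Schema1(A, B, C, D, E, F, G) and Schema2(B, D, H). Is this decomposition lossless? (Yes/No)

Yes

Common attributes: {B, D}; their closure is {B, D, H}.
Schema2 is contained in that closure, so Schema1 ∩ Schema2 → Schema2 holds and the join is lossless.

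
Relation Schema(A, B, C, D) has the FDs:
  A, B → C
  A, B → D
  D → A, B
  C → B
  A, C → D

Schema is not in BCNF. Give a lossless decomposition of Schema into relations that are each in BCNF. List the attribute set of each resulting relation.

{A, C, D}; {B, C}

Candidate keys of the original relation: {A, B}, {A, C}, {D}.
{A, B, C, D}: {C} determines {B, C} here but is not a superkey — split on C → B, giving {B, C} and {A, C, D}.
{B, C}: every determinant is a superkey — BCNF.
{A, C, D}: every determinant is a superkey — BCNF.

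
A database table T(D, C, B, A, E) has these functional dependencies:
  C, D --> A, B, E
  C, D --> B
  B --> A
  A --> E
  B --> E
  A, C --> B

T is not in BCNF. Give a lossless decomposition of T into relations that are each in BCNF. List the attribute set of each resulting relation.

Candidate key of the original relation: {C, D}.
{A, B, C, D, E}: {B} determines {A, B, E} here but is not a superkey — split on B --> A, E, giving {A, B, E} and {B, C, D}.
{A, B, E}: {A} determines {A, E} here but is not a superkey — split on A --> E, giving {A, E} and {A, B}.
{A, E} has no BCNF violation.
{A, B} has no BCNF violation.
{B, C, D} has no BCNF violation.

{A, B}; {A, E}; {B, C, D}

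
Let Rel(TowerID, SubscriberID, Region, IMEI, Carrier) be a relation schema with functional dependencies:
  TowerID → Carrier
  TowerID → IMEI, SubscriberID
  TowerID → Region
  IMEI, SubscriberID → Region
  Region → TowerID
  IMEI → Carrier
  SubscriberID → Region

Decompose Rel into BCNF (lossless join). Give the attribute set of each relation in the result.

Candidate keys of the original relation: {Region}, {SubscriberID}, {TowerID}.
{Carrier, IMEI, Region, SubscriberID, TowerID}: {IMEI} determines {Carrier, IMEI} here but is not a superkey — split on IMEI → Carrier, giving {Carrier, IMEI} and {IMEI, Region, SubscriberID, TowerID}.
{Carrier, IMEI} is in BCNF.
{IMEI, Region, SubscriberID, TowerID} is in BCNF.

{Carrier, IMEI}; {IMEI, Region, SubscriberID, TowerID}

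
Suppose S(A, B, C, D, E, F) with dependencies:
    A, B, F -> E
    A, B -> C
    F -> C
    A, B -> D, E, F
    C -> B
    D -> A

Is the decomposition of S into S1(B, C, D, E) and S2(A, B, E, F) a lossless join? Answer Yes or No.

No

S1 ∩ S2 = {B, E}; its closure under F is {B, E}.
S1 ⊄ {B, E} and S2 ⊄ {B, E}, so the split is lossy.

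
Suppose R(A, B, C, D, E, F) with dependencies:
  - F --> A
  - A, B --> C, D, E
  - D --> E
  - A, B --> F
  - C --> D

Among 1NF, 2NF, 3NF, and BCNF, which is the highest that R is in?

2NF

Candidate keys: {A, B}, {B, F}. Prime attributes: {A, B, F}.
F --> A breaks BCNF: {F}⁺ = {A, F}, so {F} is not a superkey.
D --> E determines the non-prime attribute {E} from a non-superkey — 3NF is violated.
No non-prime attribute depends on a proper subset of any candidate key, so 2NF holds.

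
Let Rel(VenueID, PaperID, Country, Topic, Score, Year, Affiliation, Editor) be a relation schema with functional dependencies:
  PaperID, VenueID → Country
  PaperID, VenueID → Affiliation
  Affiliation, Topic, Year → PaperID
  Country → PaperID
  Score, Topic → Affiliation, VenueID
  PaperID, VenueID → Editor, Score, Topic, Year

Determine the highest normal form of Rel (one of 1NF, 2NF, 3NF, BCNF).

3NF

Candidate keys: {Affiliation, Topic, VenueID, Year}, {Country, Score, Topic}, {Country, VenueID}, {PaperID, Score, Topic}, {PaperID, VenueID}, {Score, Topic, Year}. Prime attributes: {Affiliation, Country, PaperID, Score, Topic, VenueID, Year}.
Affiliation, Topic, Year → PaperID breaks BCNF: {Affiliation, Topic, Year}⁺ = {Affiliation, PaperID, Topic, Year}, so {Affiliation, Topic, Year} is not a superkey.
Since {PaperID} ⊆ prime attributes and every other non-superkey FD also has a prime right side, the schema is in 3NF.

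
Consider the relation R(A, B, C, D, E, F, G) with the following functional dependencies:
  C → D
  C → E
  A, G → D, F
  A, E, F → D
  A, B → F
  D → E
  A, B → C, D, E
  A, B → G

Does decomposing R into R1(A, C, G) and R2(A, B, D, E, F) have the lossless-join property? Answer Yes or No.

The shared attributes are {A} and {A}⁺ = {A}.
The closure covers neither R1 nor R2 entirely; the join is not lossless.

No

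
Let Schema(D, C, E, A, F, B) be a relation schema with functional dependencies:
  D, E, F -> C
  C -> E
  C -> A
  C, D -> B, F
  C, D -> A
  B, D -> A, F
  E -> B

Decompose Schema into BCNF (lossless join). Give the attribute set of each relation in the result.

Candidate keys of the original relation: {C, D}, {D, E}.
Within {A, B, C, D, E, F}: {C}⁺ ∩ {A, B, C, D, E, F} = {A, B, C, E}, not the whole set, so C -> A, B, E violates BCNF; decompose into {A, B, C, E} and {C, D, F}.
Within {A, B, C, E}: {E}⁺ ∩ {A, B, C, E} = {B, E}, not the whole set, so E -> B violates BCNF; decompose into {B, E} and {A, C, E}.
{B, E}: every determinant is a superkey — BCNF.
{A, C, E}: every determinant is a superkey — BCNF.
{C, D, F}: every determinant is a superkey — BCNF.

{A, C, E}; {B, E}; {C, D, F}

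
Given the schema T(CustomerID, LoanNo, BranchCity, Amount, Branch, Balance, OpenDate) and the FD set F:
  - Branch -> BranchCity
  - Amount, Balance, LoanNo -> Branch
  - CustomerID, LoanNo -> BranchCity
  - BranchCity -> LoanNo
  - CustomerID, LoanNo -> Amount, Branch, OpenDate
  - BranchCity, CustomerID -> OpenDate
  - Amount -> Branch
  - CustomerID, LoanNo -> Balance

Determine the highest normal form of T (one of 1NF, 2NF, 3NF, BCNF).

3NF

Candidate keys: {Amount, CustomerID}, {Branch, CustomerID}, {BranchCity, CustomerID}, {CustomerID, LoanNo}. Prime attributes: {Amount, Branch, BranchCity, CustomerID, LoanNo}.
Branch -> BranchCity breaks BCNF: {Branch}⁺ = {Branch, BranchCity, LoanNo}, so {Branch} is not a superkey.
Since {BranchCity} ⊆ prime attributes and every other non-superkey FD also has a prime right side, the schema is in 3NF.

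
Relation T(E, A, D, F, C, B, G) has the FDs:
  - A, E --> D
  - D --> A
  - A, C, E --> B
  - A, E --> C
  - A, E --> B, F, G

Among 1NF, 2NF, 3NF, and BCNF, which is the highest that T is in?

Candidate keys: {A, E}, {D, E}. Prime attributes: {A, D, E}.
D --> A: {D}⁺ = {A, D}, which is not all of the attributes, so the left side is not a superkey — BCNF is violated.
But every attribute on its right side ({A}) is prime, and the same holds for every other non-superkey FD, so 3NF still holds.

3NF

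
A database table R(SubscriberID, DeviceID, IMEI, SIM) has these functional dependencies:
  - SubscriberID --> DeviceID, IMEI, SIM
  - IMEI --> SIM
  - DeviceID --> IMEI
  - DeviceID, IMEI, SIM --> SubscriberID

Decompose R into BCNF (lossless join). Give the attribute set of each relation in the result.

Candidate keys of the original relation: {DeviceID}, {SubscriberID}.
In {DeviceID, IMEI, SIM, SubscriberID}, {IMEI} is not a superkey ({IMEI}⁺ restricted to this set is {IMEI, SIM}), so split on IMEI --> SIM into {IMEI, SIM} and {DeviceID, IMEI, SubscriberID}.
{IMEI, SIM} has no BCNF violation.
{DeviceID, IMEI, SubscriberID} has no BCNF violation.

{DeviceID, IMEI, SubscriberID}; {IMEI, SIM}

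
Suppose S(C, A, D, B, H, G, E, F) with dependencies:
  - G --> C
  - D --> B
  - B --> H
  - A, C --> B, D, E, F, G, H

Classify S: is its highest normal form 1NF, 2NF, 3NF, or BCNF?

2NF

Candidate keys: {A, C}, {A, G}. Prime attributes: {A, C, G}.
G --> C breaks BCNF: {G}⁺ = {C, G}, so {G} is not a superkey.
Because {B} is non-prime and the left side of D --> B is not a superkey, the relation is not in 3NF.
No proper subset of a key has a non-prime attribute in its closure, so there is no partial dependency; 2NF holds.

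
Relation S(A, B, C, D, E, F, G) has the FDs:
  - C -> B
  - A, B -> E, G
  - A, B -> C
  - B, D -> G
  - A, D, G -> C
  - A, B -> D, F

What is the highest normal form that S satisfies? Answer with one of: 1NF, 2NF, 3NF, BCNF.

Candidate keys: {A, B}, {A, C}, {A, D, G}. Prime attributes: {A, B, C, D, G}.
C -> B: {C}⁺ = {B, C}, which is not all of the attributes, so the left side is not a superkey — BCNF is violated.
Its right-hand attributes {B} are all prime, as are those of every other non-superkey FD — the relation is in 3NF.

3NF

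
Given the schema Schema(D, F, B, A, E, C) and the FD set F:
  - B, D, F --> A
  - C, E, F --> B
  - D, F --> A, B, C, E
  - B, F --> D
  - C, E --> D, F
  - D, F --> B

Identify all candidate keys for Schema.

{B, F}⁺ = {A, B, C, D, E, F}, which is every attribute, so {B, F} is a candidate key.
{C, E}⁺ = {A, B, C, D, E, F}, which is every attribute, so {C, E} is a candidate key.
{D, F}⁺ = {A, B, C, D, E, F}, which is every attribute, so {D, F} is a candidate key.
No proper subset of any of these is a key, and no other minimal superkey exists.

{B, F}, {C, E}, {D, F}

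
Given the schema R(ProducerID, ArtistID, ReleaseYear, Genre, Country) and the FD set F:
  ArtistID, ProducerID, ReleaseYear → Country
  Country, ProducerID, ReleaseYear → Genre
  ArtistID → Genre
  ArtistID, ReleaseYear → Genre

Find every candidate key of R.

{ArtistID, ProducerID, ReleaseYear}

Attributes never on any right-hand side: {ArtistID, ProducerID, ReleaseYear} — every candidate key must contain all of them.
Closure of {ArtistID, ProducerID, ReleaseYear} is {ArtistID, Country, Genre, ProducerID, ReleaseYear}, the whole schema; {ArtistID, ProducerID, ReleaseYear} is a candidate key.
No smaller or unrelated set reaches every attribute, so there are no other keys.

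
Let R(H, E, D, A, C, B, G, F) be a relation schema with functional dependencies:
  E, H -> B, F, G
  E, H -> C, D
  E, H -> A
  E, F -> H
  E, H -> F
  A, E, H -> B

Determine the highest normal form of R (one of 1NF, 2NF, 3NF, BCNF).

Candidate keys: {E, F}, {E, H}. Prime attributes: {E, F, H}.
Every FD has a superkey on the left, so the relation is in BCNF.

BCNF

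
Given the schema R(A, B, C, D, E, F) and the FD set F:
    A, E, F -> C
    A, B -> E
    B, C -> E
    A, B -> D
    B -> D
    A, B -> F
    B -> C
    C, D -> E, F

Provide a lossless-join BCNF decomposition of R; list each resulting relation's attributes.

{A, B}; {A, C, E, F}; {B, D, E, F}

Candidate key of the original relation: {A, B}.
In {A, B, C, D, E, F}, {A, E, F} is not a superkey ({A, E, F}⁺ restricted to this set is {A, C, E, F}), so split on A, E, F -> C into {A, C, E, F} and {A, B, D, E, F}.
{A, C, E, F} has no BCNF violation.
In {A, B, D, E, F}, {B} is not a superkey ({B}⁺ restricted to this set is {B, D, E, F}), so split on B -> D, E, F into {B, D, E, F} and {A, B}.
{B, D, E, F} has no BCNF violation.
{A, B} has no BCNF violation.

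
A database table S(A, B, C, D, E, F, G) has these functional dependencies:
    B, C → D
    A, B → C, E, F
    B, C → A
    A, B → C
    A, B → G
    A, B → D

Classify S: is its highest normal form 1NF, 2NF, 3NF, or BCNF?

Candidate keys: {A, B}, {B, C}. Prime attributes: {A, B, C}.
Every FD has a superkey on the left, so the relation is in BCNF.

BCNF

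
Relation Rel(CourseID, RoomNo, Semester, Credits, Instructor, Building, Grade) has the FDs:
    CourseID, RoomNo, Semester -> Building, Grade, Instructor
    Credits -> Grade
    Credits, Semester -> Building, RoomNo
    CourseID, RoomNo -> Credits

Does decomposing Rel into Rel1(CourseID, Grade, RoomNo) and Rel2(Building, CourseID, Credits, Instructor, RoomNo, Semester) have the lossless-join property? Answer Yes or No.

The shared attributes are {CourseID, RoomNo} and {CourseID, RoomNo}⁺ = {CourseID, Credits, Grade, RoomNo}.
This includes all of Rel1, so the common attributes are a superkey of Rel1 — the join is lossless.

Yes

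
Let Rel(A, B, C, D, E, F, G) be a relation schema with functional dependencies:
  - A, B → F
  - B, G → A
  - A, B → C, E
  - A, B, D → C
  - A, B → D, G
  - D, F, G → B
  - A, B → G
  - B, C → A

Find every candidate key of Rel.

{A, B}, {B, C}, {B, G}, {D, F, G}

Closure of {A, B} is {A, B, C, D, E, F, G}, the whole schema; {A, B} is a candidate key.
Closure of {B, C} is {A, B, C, D, E, F, G}, the whole schema; {B, C} is a candidate key.
Closure of {B, G} is {A, B, C, D, E, F, G}, the whole schema; {B, G} is a candidate key.
Closure of {D, F, G} is {A, B, C, D, E, F, G}, the whole schema; {D, F, G} is a candidate key.
Any other superkey properly contains one of these, so there are no further candidate keys.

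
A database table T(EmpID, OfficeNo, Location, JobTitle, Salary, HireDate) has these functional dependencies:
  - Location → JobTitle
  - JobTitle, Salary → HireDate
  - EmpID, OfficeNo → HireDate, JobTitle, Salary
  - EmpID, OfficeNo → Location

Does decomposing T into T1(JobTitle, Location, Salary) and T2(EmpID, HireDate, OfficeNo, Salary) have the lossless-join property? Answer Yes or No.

Common attributes: {Salary}; their closure is {Salary}.
T1 ⊄ {Salary} and T2 ⊄ {Salary}, so the split is lossy.

No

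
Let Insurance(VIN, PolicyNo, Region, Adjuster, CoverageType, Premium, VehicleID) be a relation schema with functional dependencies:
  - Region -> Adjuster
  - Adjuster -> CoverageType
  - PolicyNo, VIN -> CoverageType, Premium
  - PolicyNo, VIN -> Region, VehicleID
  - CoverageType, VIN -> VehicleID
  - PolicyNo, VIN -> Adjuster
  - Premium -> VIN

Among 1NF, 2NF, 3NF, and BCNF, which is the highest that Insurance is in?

2NF

Candidate keys: {PolicyNo, Premium}, {PolicyNo, VIN}. Prime attributes: {PolicyNo, Premium, VIN}.
Region -> Adjuster breaks BCNF: {Region}⁺ = {Adjuster, CoverageType, Region}, so {Region} is not a superkey.
Region -> Adjuster determines the non-prime attribute {Adjuster} from a non-superkey — 3NF is violated.
No proper subset of a key has a non-prime attribute in its closure, so there is no partial dependency; 2NF holds.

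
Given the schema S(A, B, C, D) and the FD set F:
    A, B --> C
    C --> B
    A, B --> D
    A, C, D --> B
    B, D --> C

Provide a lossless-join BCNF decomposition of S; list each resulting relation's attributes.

Candidate keys of the original relation: {A, B}, {A, C}.
In {A, B, C, D}, {C} is not a superkey ({C}⁺ restricted to this set is {B, C}), so split on C --> B into {B, C} and {A, C, D}.
{B, C}: every determinant is a superkey — BCNF.
{A, C, D}: every determinant is a superkey — BCNF.

{A, C, D}; {B, C}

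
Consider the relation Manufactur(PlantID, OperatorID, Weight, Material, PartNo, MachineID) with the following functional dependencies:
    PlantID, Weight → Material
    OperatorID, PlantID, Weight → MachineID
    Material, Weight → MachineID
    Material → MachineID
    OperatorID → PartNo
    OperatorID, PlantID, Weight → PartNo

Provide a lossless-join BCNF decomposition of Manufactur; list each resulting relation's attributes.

{MachineID, Material}; {Material, PlantID, Weight}; {OperatorID, PartNo}; {OperatorID, PlantID, Weight}

Candidate key of the original relation: {OperatorID, PlantID, Weight}.
In {MachineID, Material, OperatorID, PartNo, PlantID, Weight}, {PlantID, Weight} is not a superkey ({PlantID, Weight}⁺ restricted to this set is {MachineID, Material, PlantID, Weight}), so split on PlantID, Weight → MachineID, Material into {MachineID, Material, PlantID, Weight} and {OperatorID, PartNo, PlantID, Weight}.
In {MachineID, Material, PlantID, Weight}, {Material, Weight} is not a superkey ({Material, Weight}⁺ restricted to this set is {MachineID, Material, Weight}), so split on Material, Weight → MachineID into {MachineID, Material, Weight} and {Material, PlantID, Weight}.
In {MachineID, Material, Weight}, {Material} is not a superkey ({Material}⁺ restricted to this set is {MachineID, Material}), so split on Material → MachineID into {MachineID, Material} and {Material, Weight}.
{MachineID, Material} has no BCNF violation.
{Material, Weight} has no BCNF violation.
{Material, PlantID, Weight} has no BCNF violation.
In {OperatorID, PartNo, PlantID, Weight}, {OperatorID} is not a superkey ({OperatorID}⁺ restricted to this set is {OperatorID, PartNo}), so split on OperatorID → PartNo into {OperatorID, PartNo} and {OperatorID, PlantID, Weight}.
{OperatorID, PartNo} has no BCNF violation.
{OperatorID, PlantID, Weight} has no BCNF violation.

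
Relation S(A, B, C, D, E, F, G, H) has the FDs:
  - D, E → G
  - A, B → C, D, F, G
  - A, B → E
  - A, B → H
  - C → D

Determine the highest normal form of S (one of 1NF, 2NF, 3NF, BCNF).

2NF

Candidate key: {A, B}. Prime attributes: {A, B}.
For D, E → G we have {D, E}⁺ = {D, E, G}; {D, E} is not a superkey, so BCNF fails.
D, E → G has non-prime {G} on the right and a non-superkey on the left, so 3NF fails.
No non-prime attribute depends on a proper subset of any candidate key, so 2NF holds.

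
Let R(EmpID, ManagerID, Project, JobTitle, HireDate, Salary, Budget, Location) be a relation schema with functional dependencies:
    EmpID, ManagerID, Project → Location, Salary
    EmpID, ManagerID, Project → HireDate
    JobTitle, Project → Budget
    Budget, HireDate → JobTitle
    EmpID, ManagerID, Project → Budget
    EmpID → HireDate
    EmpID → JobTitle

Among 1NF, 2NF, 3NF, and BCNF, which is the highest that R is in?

1NF

Candidate key: {EmpID, ManagerID, Project}. Prime attributes: {EmpID, ManagerID, Project}.
JobTitle, Project → Budget: {JobTitle, Project}⁺ = {Budget, JobTitle, Project}, which is not all of the attributes, so the left side is not a superkey — BCNF is violated.
JobTitle, Project → Budget has non-prime {Budget} on the right and a non-superkey on the left, so 3NF fails.
{EmpID} is a proper subset of the key {EmpID, ManagerID, Project}, and {EmpID}⁺ contains the non-prime attributes {HireDate, JobTitle} — a partial dependency, so 2NF is violated.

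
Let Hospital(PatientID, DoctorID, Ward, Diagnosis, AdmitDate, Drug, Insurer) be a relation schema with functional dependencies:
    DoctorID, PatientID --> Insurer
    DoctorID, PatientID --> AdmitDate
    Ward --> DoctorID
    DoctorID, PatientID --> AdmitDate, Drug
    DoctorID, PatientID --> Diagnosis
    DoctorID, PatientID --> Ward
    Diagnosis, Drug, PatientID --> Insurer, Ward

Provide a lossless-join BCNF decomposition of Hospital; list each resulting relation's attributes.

Candidate keys of the original relation: {Diagnosis, Drug, PatientID}, {DoctorID, PatientID}, {PatientID, Ward}.
In {AdmitDate, Diagnosis, DoctorID, Drug, Insurer, PatientID, Ward}, {Ward} is not a superkey ({Ward}⁺ restricted to this set is {DoctorID, Ward}), so split on Ward --> DoctorID into {DoctorID, Ward} and {AdmitDate, Diagnosis, Drug, Insurer, PatientID, Ward}.
{DoctorID, Ward} is in BCNF.
{AdmitDate, Diagnosis, Drug, Insurer, PatientID, Ward} is in BCNF.

{AdmitDate, Diagnosis, Drug, Insurer, PatientID, Ward}; {DoctorID, Ward}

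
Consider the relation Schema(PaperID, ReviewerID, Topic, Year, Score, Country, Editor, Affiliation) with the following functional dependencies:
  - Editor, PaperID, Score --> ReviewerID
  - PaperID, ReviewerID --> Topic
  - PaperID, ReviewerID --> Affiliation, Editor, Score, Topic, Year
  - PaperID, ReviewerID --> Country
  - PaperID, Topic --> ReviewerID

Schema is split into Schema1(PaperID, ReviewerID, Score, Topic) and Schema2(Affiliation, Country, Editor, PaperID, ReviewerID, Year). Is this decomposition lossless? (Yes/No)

Yes

The shared attributes are {PaperID, ReviewerID} and {PaperID, ReviewerID}⁺ = {Affiliation, Country, Editor, PaperID, ReviewerID, Score, Topic, Year}.
Since Schema1 ⊆ {Affiliation, Country, Editor, PaperID, ReviewerID, Score, Topic, Year}, the intersection is a superkey of Schema1; the decomposition is lossless.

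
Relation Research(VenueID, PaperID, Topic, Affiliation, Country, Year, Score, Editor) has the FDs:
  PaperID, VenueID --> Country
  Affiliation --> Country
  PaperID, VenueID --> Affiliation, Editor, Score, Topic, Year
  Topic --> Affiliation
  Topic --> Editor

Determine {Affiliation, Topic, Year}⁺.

{Affiliation, Country, Editor, Topic, Year}

Start with {Affiliation, Topic, Year}.
Affiliation --> Country applies; add {Country} → now {Affiliation, Country, Topic, Year}.
Topic --> Editor applies; add {Editor} → now {Affiliation, Country, Editor, Topic, Year}.
No further FD applies.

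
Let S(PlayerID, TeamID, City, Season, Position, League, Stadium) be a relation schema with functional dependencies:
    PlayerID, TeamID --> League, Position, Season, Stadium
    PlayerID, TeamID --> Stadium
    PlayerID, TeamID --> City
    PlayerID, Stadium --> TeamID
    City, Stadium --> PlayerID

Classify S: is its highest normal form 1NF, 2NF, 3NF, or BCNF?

BCNF

Candidate keys: {City, Stadium}, {PlayerID, Stadium}, {PlayerID, TeamID}. Prime attributes: {City, PlayerID, Stadium, TeamID}.
Each dependency's left side is a superkey — BCNF holds.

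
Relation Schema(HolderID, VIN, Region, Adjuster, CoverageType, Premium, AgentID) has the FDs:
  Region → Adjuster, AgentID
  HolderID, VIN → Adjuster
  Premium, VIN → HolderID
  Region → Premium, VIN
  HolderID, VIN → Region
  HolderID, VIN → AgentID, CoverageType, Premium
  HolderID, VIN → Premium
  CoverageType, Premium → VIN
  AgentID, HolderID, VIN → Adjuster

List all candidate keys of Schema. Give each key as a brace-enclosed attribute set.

{CoverageType, Premium}, {HolderID, VIN}, {Premium, VIN}, {Region}

{Region}⁺ = {Adjuster, AgentID, CoverageType, HolderID, Premium, Region, VIN} — all of the relation — so {Region} is a candidate key.
{CoverageType, Premium}⁺ = {Adjuster, AgentID, CoverageType, HolderID, Premium, Region, VIN} — all of the relation — so {CoverageType, Premium} is a candidate key.
{HolderID, VIN}⁺ = {Adjuster, AgentID, CoverageType, HolderID, Premium, Region, VIN} — all of the relation — so {HolderID, VIN} is a candidate key.
{Premium, VIN}⁺ = {Adjuster, AgentID, CoverageType, HolderID, Premium, Region, VIN} — all of the relation — so {Premium, VIN} is a candidate key.
Any other superkey properly contains one of these, so there are no further candidate keys.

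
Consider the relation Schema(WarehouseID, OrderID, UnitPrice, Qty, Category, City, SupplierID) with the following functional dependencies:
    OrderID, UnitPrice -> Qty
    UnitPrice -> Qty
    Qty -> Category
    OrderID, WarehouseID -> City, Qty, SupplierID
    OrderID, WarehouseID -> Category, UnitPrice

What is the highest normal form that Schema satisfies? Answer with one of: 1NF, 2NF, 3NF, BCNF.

2NF

Candidate key: {OrderID, WarehouseID}. Prime attributes: {OrderID, WarehouseID}.
OrderID, UnitPrice -> Qty: {OrderID, UnitPrice}⁺ = {Category, OrderID, Qty, UnitPrice}, which is not all of the attributes, so the left side is not a superkey — BCNF is violated.
Because {Qty} is non-prime and the left side of OrderID, UnitPrice -> Qty is not a superkey, the relation is not in 3NF.
No non-prime attribute depends on a proper subset of any candidate key, so 2NF holds.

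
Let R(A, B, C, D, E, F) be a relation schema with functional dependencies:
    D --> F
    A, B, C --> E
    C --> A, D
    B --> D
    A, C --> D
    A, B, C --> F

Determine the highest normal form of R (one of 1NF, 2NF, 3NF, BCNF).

1NF

Candidate key: {B, C}. Prime attributes: {B, C}.
D --> F: {D}⁺ = {D, F}, which is not all of the attributes, so the left side is not a superkey — BCNF is violated.
D --> F has non-prime {F} on the right and a non-superkey on the left, so 3NF fails.
Since {B} ⊂ {B, C} and {B}⁺ ⊇ {D, F} with {D, F} non-prime, there is a partial dependency; 2NF fails.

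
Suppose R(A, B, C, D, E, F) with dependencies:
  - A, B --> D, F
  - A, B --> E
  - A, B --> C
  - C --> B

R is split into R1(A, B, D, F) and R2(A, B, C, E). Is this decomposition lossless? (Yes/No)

The shared attributes are {A, B} and {A, B}⁺ = {A, B, C, D, E, F}.
Since R1 ⊆ {A, B, C, D, E, F}, the intersection is a superkey of R1; the decomposition is lossless.

Yes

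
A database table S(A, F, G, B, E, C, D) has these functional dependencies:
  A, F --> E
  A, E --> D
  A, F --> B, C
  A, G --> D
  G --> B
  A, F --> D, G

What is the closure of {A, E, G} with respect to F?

Start with {A, E, G}.
A, E --> D applies; add {D} → now {A, D, E, G}.
G --> B applies; add {B} → now {A, B, D, E, G}.
No further FD applies.

{A, B, D, E, G}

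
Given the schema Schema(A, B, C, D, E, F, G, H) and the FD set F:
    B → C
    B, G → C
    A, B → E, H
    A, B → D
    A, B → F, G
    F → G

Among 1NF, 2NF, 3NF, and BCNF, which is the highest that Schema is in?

1NF

Candidate key: {A, B}. Prime attributes: {A, B}.
For B → C we have {B}⁺ = {B, C}; {B} is not a superkey, so BCNF fails.
B → C has non-prime {C} on the right and a non-superkey on the left, so 3NF fails.
The proper key subset {B} of {A, B} determines non-prime {C}, so the relation is not even in 2NF.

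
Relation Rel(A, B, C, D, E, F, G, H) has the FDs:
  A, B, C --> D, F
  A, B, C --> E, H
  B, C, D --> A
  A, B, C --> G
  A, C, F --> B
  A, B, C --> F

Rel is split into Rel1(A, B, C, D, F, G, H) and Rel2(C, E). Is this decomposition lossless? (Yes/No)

No

The shared attributes are {C} and {C}⁺ = {C}.
Neither Rel1 nor Rel2 is contained in that closure, so the decomposition is lossy.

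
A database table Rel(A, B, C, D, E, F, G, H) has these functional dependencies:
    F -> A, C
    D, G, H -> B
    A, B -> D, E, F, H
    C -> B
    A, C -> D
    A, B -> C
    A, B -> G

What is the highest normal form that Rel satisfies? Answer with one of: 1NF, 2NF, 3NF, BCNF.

Candidate keys: {A, B}, {A, C}, {A, D, G, H}, {F}. Prime attributes: {A, B, C, D, F, G, H}.
D, G, H -> B: {D, G, H}⁺ = {B, D, G, H}, which is not all of the attributes, so the left side is not a superkey — BCNF is violated.
Since {B} ⊆ prime attributes and every other non-superkey FD also has a prime right side, the schema is in 3NF.

3NF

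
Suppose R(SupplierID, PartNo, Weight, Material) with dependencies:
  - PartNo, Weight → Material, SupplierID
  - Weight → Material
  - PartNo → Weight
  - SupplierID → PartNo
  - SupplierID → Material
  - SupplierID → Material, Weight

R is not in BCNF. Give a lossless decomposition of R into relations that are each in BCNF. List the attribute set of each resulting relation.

Candidate keys of the original relation: {PartNo}, {SupplierID}.
Within {Material, PartNo, SupplierID, Weight}: {Weight}⁺ ∩ {Material, PartNo, SupplierID, Weight} = {Material, Weight}, not the whole set, so Weight → Material violates BCNF; decompose into {Material, Weight} and {PartNo, SupplierID, Weight}.
{Material, Weight} is in BCNF.
{PartNo, SupplierID, Weight} is in BCNF.

{Material, Weight}; {PartNo, SupplierID, Weight}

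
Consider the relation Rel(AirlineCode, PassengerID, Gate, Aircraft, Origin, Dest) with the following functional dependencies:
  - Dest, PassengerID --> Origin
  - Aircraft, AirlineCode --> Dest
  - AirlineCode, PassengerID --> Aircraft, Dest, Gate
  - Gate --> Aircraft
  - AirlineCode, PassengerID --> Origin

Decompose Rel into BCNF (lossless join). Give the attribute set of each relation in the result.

Candidate key of the original relation: {AirlineCode, PassengerID}.
Within {Aircraft, AirlineCode, Dest, Gate, Origin, PassengerID}: {Dest, PassengerID}⁺ ∩ {Aircraft, AirlineCode, Dest, Gate, Origin, PassengerID} = {Dest, Origin, PassengerID}, not the whole set, so Dest, PassengerID --> Origin violates BCNF; decompose into {Dest, Origin, PassengerID} and {Aircraft, AirlineCode, Dest, Gate, PassengerID}.
{Dest, Origin, PassengerID} is in BCNF.
Within {Aircraft, AirlineCode, Dest, Gate, PassengerID}: {Aircraft, AirlineCode}⁺ ∩ {Aircraft, AirlineCode, Dest, Gate, PassengerID} = {Aircraft, AirlineCode, Dest}, not the whole set, so Aircraft, AirlineCode --> Dest violates BCNF; decompose into {Aircraft, AirlineCode, Dest} and {Aircraft, AirlineCode, Gate, PassengerID}.
{Aircraft, AirlineCode, Dest} is in BCNF.
Within {Aircraft, AirlineCode, Gate, PassengerID}: {Gate}⁺ ∩ {Aircraft, AirlineCode, Gate, PassengerID} = {Aircraft, Gate}, not the whole set, so Gate --> Aircraft violates BCNF; decompose into {Aircraft, Gate} and {AirlineCode, Gate, PassengerID}.
{Aircraft, Gate} is in BCNF.
{AirlineCode, Gate, PassengerID} is in BCNF.

{Aircraft, AirlineCode, Dest}; {Aircraft, Gate}; {AirlineCode, Gate, PassengerID}; {Dest, Origin, PassengerID}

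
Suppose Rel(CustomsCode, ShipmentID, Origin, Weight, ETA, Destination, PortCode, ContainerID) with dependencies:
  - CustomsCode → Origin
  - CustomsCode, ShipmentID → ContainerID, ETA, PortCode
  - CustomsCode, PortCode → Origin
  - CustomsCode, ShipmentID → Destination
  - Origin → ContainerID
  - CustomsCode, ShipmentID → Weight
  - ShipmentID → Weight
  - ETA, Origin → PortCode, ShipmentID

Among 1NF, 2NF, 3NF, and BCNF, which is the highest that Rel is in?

Candidate keys: {CustomsCode, ETA}, {CustomsCode, ShipmentID}. Prime attributes: {CustomsCode, ETA, ShipmentID}.
CustomsCode → Origin: {CustomsCode}⁺ = {ContainerID, CustomsCode, Origin}, which is not all of the attributes, so the left side is not a superkey — BCNF is violated.
CustomsCode → Origin has non-prime {Origin} on the right and a non-superkey on the left, so 3NF fails.
The proper key subset {CustomsCode} of {CustomsCode, ETA} determines non-prime {ContainerID, Origin}, so the relation is not even in 2NF.

1NF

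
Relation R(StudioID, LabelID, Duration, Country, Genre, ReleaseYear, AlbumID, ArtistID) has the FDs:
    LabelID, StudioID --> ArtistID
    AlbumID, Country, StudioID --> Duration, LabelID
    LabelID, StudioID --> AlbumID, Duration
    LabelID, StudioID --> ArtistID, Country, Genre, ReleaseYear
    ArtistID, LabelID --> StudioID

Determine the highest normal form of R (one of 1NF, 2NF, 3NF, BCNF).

Candidate keys: {AlbumID, Country, StudioID}, {ArtistID, LabelID}, {LabelID, StudioID}. Prime attributes: {AlbumID, ArtistID, Country, LabelID, StudioID}.
The left-hand side of every FD is a superkey, so BCNF is satisfied.

BCNF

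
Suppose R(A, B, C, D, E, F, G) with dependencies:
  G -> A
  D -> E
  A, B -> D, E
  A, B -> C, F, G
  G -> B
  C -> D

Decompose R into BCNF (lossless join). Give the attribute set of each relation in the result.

{A, B, C, F, G}; {C, D}; {D, E}

Candidate keys of the original relation: {A, B}, {G}.
Within {A, B, C, D, E, F, G}: {D}⁺ ∩ {A, B, C, D, E, F, G} = {D, E}, not the whole set, so D -> E violates BCNF; decompose into {D, E} and {A, B, C, D, F, G}.
{D, E} has no BCNF violation.
Within {A, B, C, D, F, G}: {C}⁺ ∩ {A, B, C, D, F, G} = {C, D}, not the whole set, so C -> D violates BCNF; decompose into {C, D} and {A, B, C, F, G}.
{C, D} has no BCNF violation.
{A, B, C, F, G} has no BCNF violation.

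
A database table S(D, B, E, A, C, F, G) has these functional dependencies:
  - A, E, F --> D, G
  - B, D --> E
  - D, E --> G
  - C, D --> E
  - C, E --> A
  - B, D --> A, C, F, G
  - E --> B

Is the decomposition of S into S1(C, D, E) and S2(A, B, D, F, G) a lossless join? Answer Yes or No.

S1 ∩ S2 = {D}; its closure under F is {D}.
The closure covers neither S1 nor S2 entirely; the join is not lossless.

No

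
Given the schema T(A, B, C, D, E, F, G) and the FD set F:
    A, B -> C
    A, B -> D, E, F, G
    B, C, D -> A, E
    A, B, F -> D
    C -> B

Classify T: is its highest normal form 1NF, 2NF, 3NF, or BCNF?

3NF

Candidate keys: {A, B}, {A, C}, {C, D}. Prime attributes: {A, B, C, D}.
C -> B breaks BCNF: {C}⁺ = {B, C}, so {C} is not a superkey.
But every attribute on its right side ({B}) is prime, and the same holds for every other non-superkey FD, so 3NF still holds.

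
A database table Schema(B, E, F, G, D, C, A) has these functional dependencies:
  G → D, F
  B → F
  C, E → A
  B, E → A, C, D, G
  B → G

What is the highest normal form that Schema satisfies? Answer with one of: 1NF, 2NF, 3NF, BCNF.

Candidate key: {B, E}. Prime attributes: {B, E}.
G → D, F: {G}⁺ = {D, F, G}, which is not all of the attributes, so the left side is not a superkey — BCNF is violated.
G → D, F has non-prime {D, F} on the right and a non-superkey on the left, so 3NF fails.
{B} is a proper subset of the key {B, E}, and {B}⁺ contains the non-prime attributes {D, F, G} — a partial dependency, so 2NF is violated.

1NF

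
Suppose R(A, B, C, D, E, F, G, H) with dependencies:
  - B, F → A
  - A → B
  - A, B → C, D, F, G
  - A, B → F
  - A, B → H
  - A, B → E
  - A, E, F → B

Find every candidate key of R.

{A}, {B, F}

Closure of {A} is {A, B, C, D, E, F, G, H}, the whole schema; {A} is a candidate key.
Closure of {B, F} is {A, B, C, D, E, F, G, H}, the whole schema; {B, F} is a candidate key.
No proper subset of any of these is a key, and no other minimal superkey exists.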